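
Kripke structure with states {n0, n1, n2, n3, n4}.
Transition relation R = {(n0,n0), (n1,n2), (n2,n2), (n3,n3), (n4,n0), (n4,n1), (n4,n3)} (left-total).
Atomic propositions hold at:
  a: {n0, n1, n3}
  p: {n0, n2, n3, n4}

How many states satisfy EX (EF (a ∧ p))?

Sat(a ∧ p) = {n0, n3}
EF (a ∧ p): least fixpoint, start Z0 = {n0, n3}, add states with some successor in Z. Z1 = {n0, n3, n4}; fixed.
Sat(EF (a ∧ p)) = {n0, n3, n4}
Sat(EX (EF (a ∧ p))) = {s : some successor in {n0, n3, n4}} = {n0, n3, n4}
|Sat(EX (EF (a ∧ p)))| = |{n0, n3, n4}| = 3.

3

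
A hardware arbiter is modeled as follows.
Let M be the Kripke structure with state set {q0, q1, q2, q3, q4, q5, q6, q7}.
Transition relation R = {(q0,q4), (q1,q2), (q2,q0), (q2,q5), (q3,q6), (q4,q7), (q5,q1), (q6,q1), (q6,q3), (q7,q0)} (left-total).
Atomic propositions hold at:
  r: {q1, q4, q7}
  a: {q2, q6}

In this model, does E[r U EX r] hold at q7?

Sat(EX r) = {s : some successor in {q1, q4, q7}} = {q0, q4, q5, q6}
E[r U EX r]: least fixpoint, start Z0 = Sat(EX r) = {q0, q4, q5, q6}, add states in Sat(r) with some successor in Z. Z1 = {q0, q4, q5, q6, q7}; fixed.
Sat(E[r U EX r]) = {q0, q4, q5, q6, q7}
q7 ∈ Sat(E[r U EX r]) = {q0, q4, q5, q6, q7}, so the formula holds at q7.

Yes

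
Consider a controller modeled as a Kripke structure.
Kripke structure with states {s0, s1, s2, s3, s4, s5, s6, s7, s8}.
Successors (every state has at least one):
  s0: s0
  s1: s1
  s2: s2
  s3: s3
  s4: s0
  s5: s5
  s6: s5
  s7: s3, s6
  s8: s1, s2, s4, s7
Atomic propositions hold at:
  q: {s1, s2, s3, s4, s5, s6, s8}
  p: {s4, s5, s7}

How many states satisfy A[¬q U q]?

8

Sat(¬q) = {s0, s7}
A[¬q U q]: least fixpoint, start Z0 = Sat(q) = {s1, s2, s3, s4, s5, s6, s8}, add states in Sat(¬q) with every successor in Z. Z1 = {s1, s2, s3, s4, s5, s6, s7, s8}; fixed.
Sat(A[¬q U q]) = {s1, s2, s3, s4, s5, s6, s7, s8}
|Sat(A[¬q U q])| = |{s1, s2, s3, s4, s5, s6, s7, s8}| = 8.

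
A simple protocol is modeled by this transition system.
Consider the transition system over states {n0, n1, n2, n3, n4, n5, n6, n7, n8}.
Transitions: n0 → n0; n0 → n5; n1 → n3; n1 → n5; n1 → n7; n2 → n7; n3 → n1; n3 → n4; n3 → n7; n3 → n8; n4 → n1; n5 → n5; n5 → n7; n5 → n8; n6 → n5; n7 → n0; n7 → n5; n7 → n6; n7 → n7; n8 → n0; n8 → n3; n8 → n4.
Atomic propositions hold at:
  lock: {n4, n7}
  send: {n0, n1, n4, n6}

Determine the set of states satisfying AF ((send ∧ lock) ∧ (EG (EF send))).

{n4}

Sat(send ∧ lock) = {n4}
EF send: least fixpoint, start Z0 = {n0, n1, n4, n6}, add states with some successor in Z. Z1 = {n0, n1, n3, n4, n6, n7, n8}; Z2 = {n0, n1, n2, n3, n4, n5, n6, n7, n8}; fixed.
Sat(EF send) = {n0, n1, n2, n3, n4, n5, n6, n7, n8}
EG (EF send): greatest fixpoint, start Z0 = {n0, n1, n2, n3, n4, n5, n6, n7, n8}, keep only states in Sat with some successor in Z. Already a fixed point.
Sat(EG (EF send)) = {n0, n1, n2, n3, n4, n5, n6, n7, n8}
Sat((send ∧ lock) ∧ (EG (EF send))) = {n4}
AF ((send ∧ lock) ∧ (EG (EF send))): least fixpoint, start Z0 = {n4}, add states with every successor in Z. Already a fixed point.
Sat(AF ((send ∧ lock) ∧ (EG (EF send)))) = {n4}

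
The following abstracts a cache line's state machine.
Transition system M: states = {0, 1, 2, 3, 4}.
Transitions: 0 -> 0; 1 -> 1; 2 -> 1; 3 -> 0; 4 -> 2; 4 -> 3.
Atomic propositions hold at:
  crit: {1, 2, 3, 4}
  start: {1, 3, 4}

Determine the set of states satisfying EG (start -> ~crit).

Sat(~crit) = {0}
Sat(start -> ~crit) = {0, 2}
EG (start -> ~crit): greatest fixpoint, start Z0 = {0, 2}, keep only states in Sat with some successor in Z. Z1 = {0}; fixed.
Sat(EG (start -> ~crit)) = {0}

{0}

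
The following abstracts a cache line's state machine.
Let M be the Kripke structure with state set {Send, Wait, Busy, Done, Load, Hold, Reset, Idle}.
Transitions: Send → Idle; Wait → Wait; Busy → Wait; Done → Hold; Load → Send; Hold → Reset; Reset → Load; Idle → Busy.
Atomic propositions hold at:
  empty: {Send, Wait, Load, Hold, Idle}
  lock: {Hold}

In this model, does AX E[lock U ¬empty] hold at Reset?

No

Sat(¬empty) = {Busy, Done, Reset}
E[lock U ¬empty]: least fixpoint, start Z0 = Sat(¬empty) = {Busy, Done, Reset}, add states in Sat(lock) with some successor in Z. Z1 = {Busy, Done, Hold, Reset}; fixed.
Sat(E[lock U ¬empty]) = {Busy, Done, Hold, Reset}
Sat(AX E[lock U ¬empty]) = {s : every successor in {Busy, Done, Hold, Reset}} = {Done, Hold, Idle}
Reset ∉ Sat(AX E[lock U ¬empty]) = {Done, Hold, Idle}, so the formula does not hold at Reset.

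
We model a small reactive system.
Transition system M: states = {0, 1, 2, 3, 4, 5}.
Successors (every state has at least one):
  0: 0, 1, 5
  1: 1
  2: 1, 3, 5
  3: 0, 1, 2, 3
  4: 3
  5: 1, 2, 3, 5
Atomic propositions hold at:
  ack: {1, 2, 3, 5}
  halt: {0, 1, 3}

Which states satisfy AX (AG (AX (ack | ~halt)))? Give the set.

{1}

Sat(~halt) = {2, 4, 5}
Sat(ack | ~halt) = {1, 2, 3, 4, 5}
Sat(AX (ack | ~halt)) = {s : every successor in {1, 2, 3, 4, 5}} = {1, 2, 4, 5}
AG (AX (ack | ~halt)): greatest fixpoint, start Z0 = {1, 2, 4, 5}, keep only states in Sat with every successor in Z. Z1 = {1}; fixed.
Sat(AG (AX (ack | ~halt))) = {1}
Sat(AX (AG (AX (ack | ~halt)))) = {s : every successor in {1}} = {1}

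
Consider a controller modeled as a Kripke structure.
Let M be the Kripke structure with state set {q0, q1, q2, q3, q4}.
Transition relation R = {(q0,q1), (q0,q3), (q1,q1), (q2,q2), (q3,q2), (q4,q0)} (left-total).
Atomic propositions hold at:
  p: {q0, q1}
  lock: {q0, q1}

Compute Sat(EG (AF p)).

AF p: least fixpoint, start Z0 = {q0, q1}, add states with every successor in Z. Z1 = {q0, q1, q4}; fixed.
Sat(AF p) = {q0, q1, q4}
EG (AF p): greatest fixpoint, start Z0 = {q0, q1, q4}, keep only states in Sat with some successor in Z. Already a fixed point.
Sat(EG (AF p)) = {q0, q1, q4}

{q0, q1, q4}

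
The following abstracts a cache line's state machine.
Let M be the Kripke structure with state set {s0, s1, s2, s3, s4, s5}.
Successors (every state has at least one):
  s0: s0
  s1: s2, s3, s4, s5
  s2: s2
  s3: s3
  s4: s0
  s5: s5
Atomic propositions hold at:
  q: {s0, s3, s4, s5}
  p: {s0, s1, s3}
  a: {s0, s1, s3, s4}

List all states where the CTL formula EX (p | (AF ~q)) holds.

Sat(~q) = {s1, s2}
AF ~q: least fixpoint, start Z0 = {s1, s2}, add states with every successor in Z. Already a fixed point.
Sat(AF ~q) = {s1, s2}
Sat(p | (AF ~q)) = {s0, s1, s2, s3}
Sat(EX (p | (AF ~q))) = {s : some successor in {s0, s1, s2, s3}} = {s0, s1, s2, s3, s4}

{s0, s1, s2, s3, s4}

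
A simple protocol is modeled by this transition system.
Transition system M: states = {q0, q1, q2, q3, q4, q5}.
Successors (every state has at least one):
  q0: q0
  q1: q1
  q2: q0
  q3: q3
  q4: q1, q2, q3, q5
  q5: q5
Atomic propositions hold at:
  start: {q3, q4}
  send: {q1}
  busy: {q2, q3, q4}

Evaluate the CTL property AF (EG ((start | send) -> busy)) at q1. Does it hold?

No

Sat(start | send) = {q1, q3, q4}
Sat((start | send) -> busy) = {q0, q2, q3, q4, q5}
EG ((start | send) -> busy): greatest fixpoint, start Z0 = {q0, q2, q3, q4, q5}, keep only states in Sat with some successor in Z. Already a fixed point.
Sat(EG ((start | send) -> busy)) = {q0, q2, q3, q4, q5}
AF (EG ((start | send) -> busy)): least fixpoint, start Z0 = {q0, q2, q3, q4, q5}, add states with every successor in Z. Already a fixed point.
Sat(AF (EG ((start | send) -> busy))) = {q0, q2, q3, q4, q5}
q1 ∉ Sat(AF (EG ((start | send) -> busy))) = {q0, q2, q3, q4, q5}, so the formula does not hold at q1.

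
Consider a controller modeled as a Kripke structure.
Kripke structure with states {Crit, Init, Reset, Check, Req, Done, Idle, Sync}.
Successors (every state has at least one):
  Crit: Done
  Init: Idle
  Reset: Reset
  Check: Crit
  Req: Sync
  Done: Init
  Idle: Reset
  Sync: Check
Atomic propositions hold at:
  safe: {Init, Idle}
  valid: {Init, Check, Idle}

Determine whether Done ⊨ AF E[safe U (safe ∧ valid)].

Yes

Sat(safe ∧ valid) = {Init, Idle}
E[safe U (safe ∧ valid)]: least fixpoint, start Z0 = Sat((safe ∧ valid)) = {Init, Idle}, add states in Sat(safe) with some successor in Z. Already a fixed point.
Sat(E[safe U (safe ∧ valid)]) = {Init, Idle}
AF E[safe U (safe ∧ valid)]: least fixpoint, start Z0 = {Init, Idle}, add states with every successor in Z. Z1 = {Init, Done, Idle}; Z2 = {Crit, Init, Done, Idle}; Z3 = {Crit, Init, Check, Done, Idle}; Z4 = {Crit, Init, Check, Done, Idle, Sync}; Z5 = {Crit, Init, Check, Req, Done, Idle, Sync}; fixed.
Sat(AF E[safe U (safe ∧ valid)]) = {Crit, Init, Check, Req, Done, Idle, Sync}
Done ∈ Sat(AF E[safe U (safe ∧ valid)]) = {Crit, Init, Check, Req, Done, Idle, Sync}, so the formula holds at Done.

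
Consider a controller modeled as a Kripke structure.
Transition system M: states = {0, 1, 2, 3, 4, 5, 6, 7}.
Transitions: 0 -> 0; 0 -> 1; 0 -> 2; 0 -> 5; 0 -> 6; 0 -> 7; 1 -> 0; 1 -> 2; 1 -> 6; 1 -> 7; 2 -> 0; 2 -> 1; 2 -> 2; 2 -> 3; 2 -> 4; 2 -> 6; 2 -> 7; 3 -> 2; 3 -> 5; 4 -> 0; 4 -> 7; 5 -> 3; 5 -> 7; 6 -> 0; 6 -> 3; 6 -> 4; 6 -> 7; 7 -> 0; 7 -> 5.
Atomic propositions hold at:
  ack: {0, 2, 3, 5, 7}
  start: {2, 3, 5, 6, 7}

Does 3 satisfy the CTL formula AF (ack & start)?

Sat(ack & start) = {2, 3, 5, 7}
AF (ack & start): least fixpoint, start Z0 = {2, 3, 5, 7}, add states with every successor in Z. Already a fixed point.
Sat(AF (ack & start)) = {2, 3, 5, 7}
3 ∈ Sat(AF (ack & start)) = {2, 3, 5, 7}, so the formula holds at 3.

Yes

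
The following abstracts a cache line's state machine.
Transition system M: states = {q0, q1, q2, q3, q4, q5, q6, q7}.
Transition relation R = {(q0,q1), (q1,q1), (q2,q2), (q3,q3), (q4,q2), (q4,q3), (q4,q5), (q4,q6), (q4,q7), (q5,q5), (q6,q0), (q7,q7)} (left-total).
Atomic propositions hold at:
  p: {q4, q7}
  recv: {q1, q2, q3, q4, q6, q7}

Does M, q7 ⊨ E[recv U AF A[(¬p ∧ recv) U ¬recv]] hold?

No

Sat(¬p) = {q0, q1, q2, q3, q5, q6}
Sat(¬p ∧ recv) = {q1, q2, q3, q6}
Sat(¬recv) = {q0, q5}
A[(¬p ∧ recv) U ¬recv]: least fixpoint, start Z0 = Sat(¬recv) = {q0, q5}, add states in Sat(¬p ∧ recv) with every successor in Z. Z1 = {q0, q5, q6}; fixed.
Sat(A[(¬p ∧ recv) U ¬recv]) = {q0, q5, q6}
AF A[(¬p ∧ recv) U ¬recv]: least fixpoint, start Z0 = {q0, q5, q6}, add states with every successor in Z. Already a fixed point.
Sat(AF A[(¬p ∧ recv) U ¬recv]) = {q0, q5, q6}
E[recv U AF A[(¬p ∧ recv) U ¬recv]]: least fixpoint, start Z0 = Sat(AF A[(¬p ∧ recv) U ¬recv]) = {q0, q5, q6}, add states in Sat(recv) with some successor in Z. Z1 = {q0, q4, q5, q6}; fixed.
Sat(E[recv U AF A[(¬p ∧ recv) U ¬recv]]) = {q0, q4, q5, q6}
q7 ∉ Sat(E[recv U AF A[(¬p ∧ recv) U ¬recv]]) = {q0, q4, q5, q6}, so the formula does not hold at q7.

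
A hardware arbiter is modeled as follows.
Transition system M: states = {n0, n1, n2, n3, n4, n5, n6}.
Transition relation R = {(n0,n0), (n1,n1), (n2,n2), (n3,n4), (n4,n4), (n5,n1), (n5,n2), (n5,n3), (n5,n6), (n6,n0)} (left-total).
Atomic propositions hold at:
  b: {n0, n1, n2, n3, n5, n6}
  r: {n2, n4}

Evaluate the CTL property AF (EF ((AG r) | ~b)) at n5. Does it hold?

AG r: greatest fixpoint, start Z0 = {n2, n4}, keep only states in Sat with every successor in Z. Already a fixed point.
Sat(AG r) = {n2, n4}
Sat(~b) = {n4}
Sat((AG r) | ~b) = {n2, n4}
EF ((AG r) | ~b): least fixpoint, start Z0 = {n2, n4}, add states with some successor in Z. Z1 = {n2, n3, n4, n5}; fixed.
Sat(EF ((AG r) | ~b)) = {n2, n3, n4, n5}
AF (EF ((AG r) | ~b)): least fixpoint, start Z0 = {n2, n3, n4, n5}, add states with every successor in Z. Already a fixed point.
Sat(AF (EF ((AG r) | ~b))) = {n2, n3, n4, n5}
n5 ∈ Sat(AF (EF ((AG r) | ~b))) = {n2, n3, n4, n5}, so the formula holds at n5.

Yes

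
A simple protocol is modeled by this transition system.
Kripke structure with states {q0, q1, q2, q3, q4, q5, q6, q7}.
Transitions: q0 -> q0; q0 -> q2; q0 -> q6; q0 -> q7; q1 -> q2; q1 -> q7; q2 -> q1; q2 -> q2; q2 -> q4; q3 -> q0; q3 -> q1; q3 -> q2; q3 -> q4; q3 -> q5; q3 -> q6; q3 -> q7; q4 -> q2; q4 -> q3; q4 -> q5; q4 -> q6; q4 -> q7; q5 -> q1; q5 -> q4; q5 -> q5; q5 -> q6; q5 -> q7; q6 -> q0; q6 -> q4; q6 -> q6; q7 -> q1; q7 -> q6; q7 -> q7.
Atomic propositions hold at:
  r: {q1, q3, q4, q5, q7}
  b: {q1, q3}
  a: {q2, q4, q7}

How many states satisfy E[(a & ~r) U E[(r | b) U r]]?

Sat(~r) = {q0, q2, q6}
Sat(a & ~r) = {q2}
Sat(r | b) = {q1, q3, q4, q5, q7}
E[(r | b) U r]: least fixpoint, start Z0 = Sat(r) = {q1, q3, q4, q5, q7}, add states in Sat(r | b) with some successor in Z. Already a fixed point.
Sat(E[(r | b) U r]) = {q1, q3, q4, q5, q7}
E[(a & ~r) U E[(r | b) U r]]: least fixpoint, start Z0 = Sat(E[(r | b) U r]) = {q1, q3, q4, q5, q7}, add states in Sat(a & ~r) with some successor in Z. Z1 = {q1, q2, q3, q4, q5, q7}; fixed.
Sat(E[(a & ~r) U E[(r | b) U r]]) = {q1, q2, q3, q4, q5, q7}
|Sat(E[(a & ~r) U E[(r | b) U r]])| = |{q1, q2, q3, q4, q5, q7}| = 6.

6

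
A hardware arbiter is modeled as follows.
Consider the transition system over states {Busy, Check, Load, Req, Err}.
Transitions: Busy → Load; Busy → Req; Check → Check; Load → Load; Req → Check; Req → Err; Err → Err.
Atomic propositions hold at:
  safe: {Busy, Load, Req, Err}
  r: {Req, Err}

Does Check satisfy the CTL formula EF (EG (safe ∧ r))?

No

Sat(safe ∧ r) = {Req, Err}
EG (safe ∧ r): greatest fixpoint, start Z0 = {Req, Err}, keep only states in Sat with some successor in Z. Already a fixed point.
Sat(EG (safe ∧ r)) = {Req, Err}
EF (EG (safe ∧ r)): least fixpoint, start Z0 = {Req, Err}, add states with some successor in Z. Z1 = {Busy, Req, Err}; fixed.
Sat(EF (EG (safe ∧ r))) = {Busy, Req, Err}
Check ∉ Sat(EF (EG (safe ∧ r))) = {Busy, Req, Err}, so the formula does not hold at Check.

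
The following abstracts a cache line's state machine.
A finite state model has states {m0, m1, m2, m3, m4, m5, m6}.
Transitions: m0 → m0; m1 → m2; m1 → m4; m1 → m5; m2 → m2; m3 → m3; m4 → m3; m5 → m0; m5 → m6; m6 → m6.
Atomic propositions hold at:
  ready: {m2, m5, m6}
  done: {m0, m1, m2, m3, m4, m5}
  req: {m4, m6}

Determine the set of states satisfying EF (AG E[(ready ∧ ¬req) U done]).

{m0, m1, m2, m3, m4, m5}

Sat(¬req) = {m0, m1, m2, m3, m5}
Sat(ready ∧ ¬req) = {m2, m5}
E[(ready ∧ ¬req) U done]: least fixpoint, start Z0 = Sat(done) = {m0, m1, m2, m3, m4, m5}, add states in Sat(ready ∧ ¬req) with some successor in Z. Already a fixed point.
Sat(E[(ready ∧ ¬req) U done]) = {m0, m1, m2, m3, m4, m5}
AG E[(ready ∧ ¬req) U done]: greatest fixpoint, start Z0 = {m0, m1, m2, m3, m4, m5}, keep only states in Sat with every successor in Z. Z1 = {m0, m1, m2, m3, m4}; Z2 = {m0, m2, m3, m4}; fixed.
Sat(AG E[(ready ∧ ¬req) U done]) = {m0, m2, m3, m4}
EF (AG E[(ready ∧ ¬req) U done]): least fixpoint, start Z0 = {m0, m2, m3, m4}, add states with some successor in Z. Z1 = {m0, m1, m2, m3, m4, m5}; fixed.
Sat(EF (AG E[(ready ∧ ¬req) U done])) = {m0, m1, m2, m3, m4, m5}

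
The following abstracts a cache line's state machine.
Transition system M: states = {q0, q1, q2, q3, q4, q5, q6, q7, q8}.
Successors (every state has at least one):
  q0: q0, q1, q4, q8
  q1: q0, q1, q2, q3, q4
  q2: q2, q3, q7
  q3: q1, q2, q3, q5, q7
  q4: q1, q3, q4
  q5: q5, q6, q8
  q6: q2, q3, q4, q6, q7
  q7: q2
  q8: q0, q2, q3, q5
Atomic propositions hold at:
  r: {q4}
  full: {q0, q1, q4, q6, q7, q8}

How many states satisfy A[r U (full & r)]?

1

Sat(full & r) = {q4}
A[r U (full & r)]: least fixpoint, start Z0 = Sat((full & r)) = {q4}, add states in Sat(r) with every successor in Z. Already a fixed point.
Sat(A[r U (full & r)]) = {q4}
|Sat(A[r U (full & r)])| = |{q4}| = 1.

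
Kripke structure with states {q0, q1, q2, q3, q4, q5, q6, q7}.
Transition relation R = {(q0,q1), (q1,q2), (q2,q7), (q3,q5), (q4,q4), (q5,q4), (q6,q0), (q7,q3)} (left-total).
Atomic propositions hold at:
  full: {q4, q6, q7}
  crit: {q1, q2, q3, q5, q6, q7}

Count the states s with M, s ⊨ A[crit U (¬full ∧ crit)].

Sat(¬full) = {q0, q1, q2, q3, q5}
Sat(¬full ∧ crit) = {q1, q2, q3, q5}
A[crit U (¬full ∧ crit)]: least fixpoint, start Z0 = Sat((¬full ∧ crit)) = {q1, q2, q3, q5}, add states in Sat(crit) with every successor in Z. Z1 = {q1, q2, q3, q5, q7}; fixed.
Sat(A[crit U (¬full ∧ crit)]) = {q1, q2, q3, q5, q7}
|Sat(A[crit U (¬full ∧ crit)])| = |{q1, q2, q3, q5, q7}| = 5.

5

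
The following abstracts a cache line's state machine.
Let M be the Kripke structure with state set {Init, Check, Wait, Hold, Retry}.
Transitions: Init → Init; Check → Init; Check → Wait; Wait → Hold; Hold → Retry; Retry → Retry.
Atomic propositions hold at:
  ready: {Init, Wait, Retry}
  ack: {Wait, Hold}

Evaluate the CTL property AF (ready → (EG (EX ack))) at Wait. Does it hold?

Yes

Sat(EX ack) = {s : some successor in {Wait, Hold}} = {Check, Wait}
EG (EX ack): greatest fixpoint, start Z0 = {Check, Wait}, keep only states in Sat with some successor in Z. Z1 = {Check}; Z2 = ∅; fixed.
Sat(EG (EX ack)) = ∅
Sat(ready → (EG (EX ack))) = {Check, Hold}
AF (ready → (EG (EX ack))): least fixpoint, start Z0 = {Check, Hold}, add states with every successor in Z. Z1 = {Check, Wait, Hold}; fixed.
Sat(AF (ready → (EG (EX ack)))) = {Check, Wait, Hold}
Wait ∈ Sat(AF (ready → (EG (EX ack)))) = {Check, Wait, Hold}, so the formula holds at Wait.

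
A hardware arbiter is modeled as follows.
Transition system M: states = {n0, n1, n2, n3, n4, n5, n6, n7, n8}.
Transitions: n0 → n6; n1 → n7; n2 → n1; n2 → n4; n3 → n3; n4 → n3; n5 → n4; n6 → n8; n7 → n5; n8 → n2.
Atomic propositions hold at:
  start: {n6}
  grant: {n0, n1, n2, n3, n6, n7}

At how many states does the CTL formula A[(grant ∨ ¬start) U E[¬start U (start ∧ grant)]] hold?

2

Sat(¬start) = {n0, n1, n2, n3, n4, n5, n7, n8}
Sat(grant ∨ ¬start) = {n0, n1, n2, n3, n4, n5, n6, n7, n8}
Sat(start ∧ grant) = {n6}
E[¬start U (start ∧ grant)]: least fixpoint, start Z0 = Sat((start ∧ grant)) = {n6}, add states in Sat(¬start) with some successor in Z. Z1 = {n0, n6}; fixed.
Sat(E[¬start U (start ∧ grant)]) = {n0, n6}
A[(grant ∨ ¬start) U E[¬start U (start ∧ grant)]]: least fixpoint, start Z0 = Sat(E[¬start U (start ∧ grant)]) = {n0, n6}, add states in Sat(grant ∨ ¬start) with every successor in Z. Already a fixed point.
Sat(A[(grant ∨ ¬start) U E[¬start U (start ∧ grant)]]) = {n0, n6}
|Sat(A[(grant ∨ ¬start) U E[¬start U (start ∧ grant)]])| = |{n0, n6}| = 2.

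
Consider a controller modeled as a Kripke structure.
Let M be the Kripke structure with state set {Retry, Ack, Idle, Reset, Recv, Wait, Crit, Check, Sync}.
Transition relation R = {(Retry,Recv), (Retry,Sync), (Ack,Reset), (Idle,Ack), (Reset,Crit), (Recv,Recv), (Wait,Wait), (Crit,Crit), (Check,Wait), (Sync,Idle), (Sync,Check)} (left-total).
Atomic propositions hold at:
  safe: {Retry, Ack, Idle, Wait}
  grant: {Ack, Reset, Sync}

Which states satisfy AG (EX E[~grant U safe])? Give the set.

Sat(~grant) = {Retry, Idle, Recv, Wait, Crit, Check}
E[~grant U safe]: least fixpoint, start Z0 = Sat(safe) = {Retry, Ack, Idle, Wait}, add states in Sat(~grant) with some successor in Z. Z1 = {Retry, Ack, Idle, Wait, Check}; fixed.
Sat(E[~grant U safe]) = {Retry, Ack, Idle, Wait, Check}
Sat(EX E[~grant U safe]) = {s : some successor in {Retry, Ack, Idle, Wait, Check}} = {Idle, Wait, Check, Sync}
AG (EX E[~grant U safe]): greatest fixpoint, start Z0 = {Idle, Wait, Check, Sync}, keep only states in Sat with every successor in Z. Z1 = {Wait, Check, Sync}; Z2 = {Wait, Check}; fixed.
Sat(AG (EX E[~grant U safe])) = {Wait, Check}

{Wait, Check}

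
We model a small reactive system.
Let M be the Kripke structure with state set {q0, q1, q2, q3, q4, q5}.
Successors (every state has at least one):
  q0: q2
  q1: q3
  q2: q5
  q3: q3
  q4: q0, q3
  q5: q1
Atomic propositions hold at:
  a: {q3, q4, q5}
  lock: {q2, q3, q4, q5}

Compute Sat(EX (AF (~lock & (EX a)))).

{q0, q2, q4, q5}

Sat(~lock) = {q0, q1}
Sat(EX a) = {s : some successor in {q3, q4, q5}} = {q1, q2, q3, q4}
Sat(~lock & (EX a)) = {q1}
AF (~lock & (EX a)): least fixpoint, start Z0 = {q1}, add states with every successor in Z. Z1 = {q1, q5}; Z2 = {q1, q2, q5}; Z3 = {q0, q1, q2, q5}; fixed.
Sat(AF (~lock & (EX a))) = {q0, q1, q2, q5}
Sat(EX (AF (~lock & (EX a)))) = {s : some successor in {q0, q1, q2, q5}} = {q0, q2, q4, q5}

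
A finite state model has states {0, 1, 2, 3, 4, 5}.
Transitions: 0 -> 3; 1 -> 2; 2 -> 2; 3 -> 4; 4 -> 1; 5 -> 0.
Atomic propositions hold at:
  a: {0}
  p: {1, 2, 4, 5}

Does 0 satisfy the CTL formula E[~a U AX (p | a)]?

No

Sat(~a) = {1, 2, 3, 4, 5}
Sat(p | a) = {0, 1, 2, 4, 5}
Sat(AX (p | a)) = {s : every successor in {0, 1, 2, 4, 5}} = {1, 2, 3, 4, 5}
E[~a U AX (p | a)]: least fixpoint, start Z0 = Sat(AX (p | a)) = {1, 2, 3, 4, 5}, add states in Sat(~a) with some successor in Z. Already a fixed point.
Sat(E[~a U AX (p | a)]) = {1, 2, 3, 4, 5}
0 ∉ Sat(E[~a U AX (p | a)]) = {1, 2, 3, 4, 5}, so the formula does not hold at 0.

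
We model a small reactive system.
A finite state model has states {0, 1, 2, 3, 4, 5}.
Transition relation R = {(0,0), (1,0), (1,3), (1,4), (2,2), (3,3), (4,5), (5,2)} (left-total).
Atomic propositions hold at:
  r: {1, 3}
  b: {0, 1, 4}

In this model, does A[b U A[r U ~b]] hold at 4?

Yes

Sat(~b) = {2, 3, 5}
A[r U ~b]: least fixpoint, start Z0 = Sat(~b) = {2, 3, 5}, add states in Sat(r) with every successor in Z. Already a fixed point.
Sat(A[r U ~b]) = {2, 3, 5}
A[b U A[r U ~b]]: least fixpoint, start Z0 = Sat(A[r U ~b]) = {2, 3, 5}, add states in Sat(b) with every successor in Z. Z1 = {2, 3, 4, 5}; fixed.
Sat(A[b U A[r U ~b]]) = {2, 3, 4, 5}
4 ∈ Sat(A[b U A[r U ~b]]) = {2, 3, 4, 5}, so the formula holds at 4.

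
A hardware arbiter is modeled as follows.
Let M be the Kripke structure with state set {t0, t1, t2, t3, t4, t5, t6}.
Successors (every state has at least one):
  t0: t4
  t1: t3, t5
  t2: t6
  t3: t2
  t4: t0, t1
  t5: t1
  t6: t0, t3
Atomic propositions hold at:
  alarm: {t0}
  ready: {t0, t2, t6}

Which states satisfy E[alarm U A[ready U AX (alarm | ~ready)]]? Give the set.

{t0, t1, t2, t4, t5, t6}

Sat(~ready) = {t1, t3, t4, t5}
Sat(alarm | ~ready) = {t0, t1, t3, t4, t5}
Sat(AX (alarm | ~ready)) = {s : every successor in {t0, t1, t3, t4, t5}} = {t0, t1, t4, t5, t6}
A[ready U AX (alarm | ~ready)]: least fixpoint, start Z0 = Sat(AX (alarm | ~ready)) = {t0, t1, t4, t5, t6}, add states in Sat(ready) with every successor in Z. Z1 = {t0, t1, t2, t4, t5, t6}; fixed.
Sat(A[ready U AX (alarm | ~ready)]) = {t0, t1, t2, t4, t5, t6}
E[alarm U A[ready U AX (alarm | ~ready)]]: least fixpoint, start Z0 = Sat(A[ready U AX (alarm | ~ready)]) = {t0, t1, t2, t4, t5, t6}, add states in Sat(alarm) with some successor in Z. Already a fixed point.
Sat(E[alarm U A[ready U AX (alarm | ~ready)]]) = {t0, t1, t2, t4, t5, t6}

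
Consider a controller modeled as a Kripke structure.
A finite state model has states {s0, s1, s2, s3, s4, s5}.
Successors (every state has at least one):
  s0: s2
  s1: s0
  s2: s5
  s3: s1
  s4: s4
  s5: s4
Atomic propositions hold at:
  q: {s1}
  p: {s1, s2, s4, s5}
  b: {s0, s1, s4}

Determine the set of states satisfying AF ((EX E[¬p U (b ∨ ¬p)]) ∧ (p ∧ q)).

{s1, s3}

Sat(¬p) = {s0, s3}
Sat(b ∨ ¬p) = {s0, s1, s3, s4}
E[¬p U (b ∨ ¬p)]: least fixpoint, start Z0 = Sat((b ∨ ¬p)) = {s0, s1, s3, s4}, add states in Sat(¬p) with some successor in Z. Already a fixed point.
Sat(E[¬p U (b ∨ ¬p)]) = {s0, s1, s3, s4}
Sat(EX E[¬p U (b ∨ ¬p)]) = {s : some successor in {s0, s1, s3, s4}} = {s1, s3, s4, s5}
Sat(p ∧ q) = {s1}
Sat((EX E[¬p U (b ∨ ¬p)]) ∧ (p ∧ q)) = {s1}
AF ((EX E[¬p U (b ∨ ¬p)]) ∧ (p ∧ q)): least fixpoint, start Z0 = {s1}, add states with every successor in Z. Z1 = {s1, s3}; fixed.
Sat(AF ((EX E[¬p U (b ∨ ¬p)]) ∧ (p ∧ q))) = {s1, s3}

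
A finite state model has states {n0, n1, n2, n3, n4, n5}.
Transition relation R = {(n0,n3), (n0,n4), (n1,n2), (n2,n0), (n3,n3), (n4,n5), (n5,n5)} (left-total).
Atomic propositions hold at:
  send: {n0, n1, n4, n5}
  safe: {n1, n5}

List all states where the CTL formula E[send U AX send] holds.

{n0, n1, n2, n4, n5}

Sat(AX send) = {s : every successor in {n0, n1, n4, n5}} = {n2, n4, n5}
E[send U AX send]: least fixpoint, start Z0 = Sat(AX send) = {n2, n4, n5}, add states in Sat(send) with some successor in Z. Z1 = {n0, n1, n2, n4, n5}; fixed.
Sat(E[send U AX send]) = {n0, n1, n2, n4, n5}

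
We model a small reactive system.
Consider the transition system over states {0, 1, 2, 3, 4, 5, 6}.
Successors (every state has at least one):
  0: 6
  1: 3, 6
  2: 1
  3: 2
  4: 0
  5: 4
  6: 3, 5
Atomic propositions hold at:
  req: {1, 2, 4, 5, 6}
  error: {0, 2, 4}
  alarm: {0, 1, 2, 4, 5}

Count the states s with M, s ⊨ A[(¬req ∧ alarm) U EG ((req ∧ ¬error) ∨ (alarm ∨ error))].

Sat(¬req) = {0, 3}
Sat(¬req ∧ alarm) = {0}
Sat(¬error) = {1, 3, 5, 6}
Sat(req ∧ ¬error) = {1, 5, 6}
Sat(alarm ∨ error) = {0, 1, 2, 4, 5}
Sat((req ∧ ¬error) ∨ (alarm ∨ error)) = {0, 1, 2, 4, 5, 6}
EG ((req ∧ ¬error) ∨ (alarm ∨ error)): greatest fixpoint, start Z0 = {0, 1, 2, 4, 5, 6}, keep only states in Sat with some successor in Z. Already a fixed point.
Sat(EG ((req ∧ ¬error) ∨ (alarm ∨ error))) = {0, 1, 2, 4, 5, 6}
A[(¬req ∧ alarm) U EG ((req ∧ ¬error) ∨ (alarm ∨ error))]: least fixpoint, start Z0 = Sat(EG ((req ∧ ¬error) ∨ (alarm ∨ error))) = {0, 1, 2, 4, 5, 6}, add states in Sat(¬req ∧ alarm) with every successor in Z. Already a fixed point.
Sat(A[(¬req ∧ alarm) U EG ((req ∧ ¬error) ∨ (alarm ∨ error))]) = {0, 1, 2, 4, 5, 6}
|Sat(A[(¬req ∧ alarm) U EG ((req ∧ ¬error) ∨ (alarm ∨ error))])| = |{0, 1, 2, 4, 5, 6}| = 6.

6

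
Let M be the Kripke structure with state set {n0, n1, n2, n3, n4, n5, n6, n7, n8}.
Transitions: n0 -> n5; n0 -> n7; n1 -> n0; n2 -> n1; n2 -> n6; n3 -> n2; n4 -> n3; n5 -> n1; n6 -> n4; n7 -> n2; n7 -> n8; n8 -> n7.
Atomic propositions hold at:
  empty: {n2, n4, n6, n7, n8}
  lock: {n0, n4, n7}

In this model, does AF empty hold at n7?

AF empty: least fixpoint, start Z0 = {n2, n4, n6, n7, n8}, add states with every successor in Z. Z1 = {n2, n3, n4, n6, n7, n8}; fixed.
Sat(AF empty) = {n2, n3, n4, n6, n7, n8}
n7 ∈ Sat(AF empty) = {n2, n3, n4, n6, n7, n8}, so the formula holds at n7.

Yes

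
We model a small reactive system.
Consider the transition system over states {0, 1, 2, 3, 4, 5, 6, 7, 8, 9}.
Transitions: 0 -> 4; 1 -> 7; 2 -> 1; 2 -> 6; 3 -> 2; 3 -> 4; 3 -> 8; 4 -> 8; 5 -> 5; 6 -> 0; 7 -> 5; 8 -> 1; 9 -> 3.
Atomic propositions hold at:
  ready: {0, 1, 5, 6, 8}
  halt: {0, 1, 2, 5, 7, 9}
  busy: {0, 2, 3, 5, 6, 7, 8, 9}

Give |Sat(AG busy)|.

2

AG busy: greatest fixpoint, start Z0 = {0, 2, 3, 5, 6, 7, 8, 9}, keep only states in Sat with every successor in Z. Z1 = {5, 6, 7, 9}; Z2 = {5, 7}; fixed.
Sat(AG busy) = {5, 7}
|Sat(AG busy)| = |{5, 7}| = 2.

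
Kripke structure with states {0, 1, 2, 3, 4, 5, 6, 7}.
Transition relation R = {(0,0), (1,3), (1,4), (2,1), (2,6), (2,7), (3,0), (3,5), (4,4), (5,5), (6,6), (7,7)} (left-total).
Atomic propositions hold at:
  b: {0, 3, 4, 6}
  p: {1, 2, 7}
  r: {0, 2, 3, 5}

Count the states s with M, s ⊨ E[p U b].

E[p U b]: least fixpoint, start Z0 = Sat(b) = {0, 3, 4, 6}, add states in Sat(p) with some successor in Z. Z1 = {0, 1, 2, 3, 4, 6}; fixed.
Sat(E[p U b]) = {0, 1, 2, 3, 4, 6}
|Sat(E[p U b])| = |{0, 1, 2, 3, 4, 6}| = 6.

6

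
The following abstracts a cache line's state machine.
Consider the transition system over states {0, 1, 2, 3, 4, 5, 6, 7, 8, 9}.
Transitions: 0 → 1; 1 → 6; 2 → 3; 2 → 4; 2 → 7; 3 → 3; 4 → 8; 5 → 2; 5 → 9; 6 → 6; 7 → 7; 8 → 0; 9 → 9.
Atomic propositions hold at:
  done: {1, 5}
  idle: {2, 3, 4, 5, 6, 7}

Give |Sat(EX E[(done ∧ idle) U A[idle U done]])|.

Sat(done ∧ idle) = {5}
A[idle U done]: least fixpoint, start Z0 = Sat(done) = {1, 5}, add states in Sat(idle) with every successor in Z. Already a fixed point.
Sat(A[idle U done]) = {1, 5}
E[(done ∧ idle) U A[idle U done]]: least fixpoint, start Z0 = Sat(A[idle U done]) = {1, 5}, add states in Sat(done ∧ idle) with some successor in Z. Already a fixed point.
Sat(E[(done ∧ idle) U A[idle U done]]) = {1, 5}
Sat(EX E[(done ∧ idle) U A[idle U done]]) = {s : some successor in {1, 5}} = {0}
|Sat(EX E[(done ∧ idle) U A[idle U done]])| = |{0}| = 1.

1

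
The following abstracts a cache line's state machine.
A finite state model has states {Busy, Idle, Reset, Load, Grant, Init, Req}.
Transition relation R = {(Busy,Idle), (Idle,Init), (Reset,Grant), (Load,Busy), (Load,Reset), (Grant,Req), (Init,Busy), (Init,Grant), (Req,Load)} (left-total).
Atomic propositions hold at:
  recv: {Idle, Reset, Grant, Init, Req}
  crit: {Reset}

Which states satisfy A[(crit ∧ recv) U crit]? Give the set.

{Reset}

Sat(crit ∧ recv) = {Reset}
A[(crit ∧ recv) U crit]: least fixpoint, start Z0 = Sat(crit) = {Reset}, add states in Sat(crit ∧ recv) with every successor in Z. Already a fixed point.
Sat(A[(crit ∧ recv) U crit]) = {Reset}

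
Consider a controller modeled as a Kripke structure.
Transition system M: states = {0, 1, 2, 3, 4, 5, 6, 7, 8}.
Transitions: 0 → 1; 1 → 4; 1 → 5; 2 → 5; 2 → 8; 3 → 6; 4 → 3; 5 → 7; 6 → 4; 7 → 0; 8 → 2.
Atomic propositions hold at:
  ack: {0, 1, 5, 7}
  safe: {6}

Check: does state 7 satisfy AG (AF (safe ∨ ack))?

Sat(safe ∨ ack) = {0, 1, 5, 6, 7}
AF (safe ∨ ack): least fixpoint, start Z0 = {0, 1, 5, 6, 7}, add states with every successor in Z. Z1 = {0, 1, 3, 5, 6, 7}; Z2 = {0, 1, 3, 4, 5, 6, 7}; fixed.
Sat(AF (safe ∨ ack)) = {0, 1, 3, 4, 5, 6, 7}
AG (AF (safe ∨ ack)): greatest fixpoint, start Z0 = {0, 1, 3, 4, 5, 6, 7}, keep only states in Sat with every successor in Z. Already a fixed point.
Sat(AG (AF (safe ∨ ack))) = {0, 1, 3, 4, 5, 6, 7}
7 ∈ Sat(AG (AF (safe ∨ ack))) = {0, 1, 3, 4, 5, 6, 7}, so the formula holds at 7.

Yes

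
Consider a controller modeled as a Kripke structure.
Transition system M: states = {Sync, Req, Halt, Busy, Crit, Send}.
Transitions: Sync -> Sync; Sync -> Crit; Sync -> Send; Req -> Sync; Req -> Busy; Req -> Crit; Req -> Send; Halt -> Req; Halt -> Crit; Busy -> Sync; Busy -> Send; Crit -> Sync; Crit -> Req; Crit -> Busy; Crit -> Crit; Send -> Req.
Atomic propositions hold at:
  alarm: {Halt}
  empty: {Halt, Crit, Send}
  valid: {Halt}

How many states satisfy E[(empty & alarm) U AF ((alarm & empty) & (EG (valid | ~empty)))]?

Sat(empty & alarm) = {Halt}
Sat(alarm & empty) = {Halt}
Sat(~empty) = {Sync, Req, Busy}
Sat(valid | ~empty) = {Sync, Req, Halt, Busy}
EG (valid | ~empty): greatest fixpoint, start Z0 = {Sync, Req, Halt, Busy}, keep only states in Sat with some successor in Z. Already a fixed point.
Sat(EG (valid | ~empty)) = {Sync, Req, Halt, Busy}
Sat((alarm & empty) & (EG (valid | ~empty))) = {Halt}
AF ((alarm & empty) & (EG (valid | ~empty))): least fixpoint, start Z0 = {Halt}, add states with every successor in Z. Already a fixed point.
Sat(AF ((alarm & empty) & (EG (valid | ~empty)))) = {Halt}
E[(empty & alarm) U AF ((alarm & empty) & (EG (valid | ~empty)))]: least fixpoint, start Z0 = Sat(AF ((alarm & empty) & (EG (valid | ~empty)))) = {Halt}, add states in Sat(empty & alarm) with some successor in Z. Already a fixed point.
Sat(E[(empty & alarm) U AF ((alarm & empty) & (EG (valid | ~empty)))]) = {Halt}
|Sat(E[(empty & alarm) U AF ((alarm & empty) & (EG (valid | ~empty)))])| = |{Halt}| = 1.

1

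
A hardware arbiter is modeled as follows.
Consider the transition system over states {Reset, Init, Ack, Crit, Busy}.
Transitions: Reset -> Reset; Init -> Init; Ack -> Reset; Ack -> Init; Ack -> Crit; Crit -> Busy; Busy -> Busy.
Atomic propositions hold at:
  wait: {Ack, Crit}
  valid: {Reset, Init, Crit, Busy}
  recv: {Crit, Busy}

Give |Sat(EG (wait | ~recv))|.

Sat(~recv) = {Reset, Init, Ack}
Sat(wait | ~recv) = {Reset, Init, Ack, Crit}
EG (wait | ~recv): greatest fixpoint, start Z0 = {Reset, Init, Ack, Crit}, keep only states in Sat with some successor in Z. Z1 = {Reset, Init, Ack}; fixed.
Sat(EG (wait | ~recv)) = {Reset, Init, Ack}
|Sat(EG (wait | ~recv))| = |{Reset, Init, Ack}| = 3.

3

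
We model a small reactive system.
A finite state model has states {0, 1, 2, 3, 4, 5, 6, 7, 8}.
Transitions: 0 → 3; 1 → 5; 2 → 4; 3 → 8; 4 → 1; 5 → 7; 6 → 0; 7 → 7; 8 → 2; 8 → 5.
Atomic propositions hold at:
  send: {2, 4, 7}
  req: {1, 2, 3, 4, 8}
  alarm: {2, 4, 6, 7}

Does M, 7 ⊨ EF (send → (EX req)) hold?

No

Sat(EX req) = {s : some successor in {1, 2, 3, 4, 8}} = {0, 2, 3, 4, 8}
Sat(send → (EX req)) = {0, 1, 2, 3, 4, 5, 6, 8}
EF (send → (EX req)): least fixpoint, start Z0 = {0, 1, 2, 3, 4, 5, 6, 8}, add states with some successor in Z. Already a fixed point.
Sat(EF (send → (EX req))) = {0, 1, 2, 3, 4, 5, 6, 8}
7 ∉ Sat(EF (send → (EX req))) = {0, 1, 2, 3, 4, 5, 6, 8}, so the formula does not hold at 7.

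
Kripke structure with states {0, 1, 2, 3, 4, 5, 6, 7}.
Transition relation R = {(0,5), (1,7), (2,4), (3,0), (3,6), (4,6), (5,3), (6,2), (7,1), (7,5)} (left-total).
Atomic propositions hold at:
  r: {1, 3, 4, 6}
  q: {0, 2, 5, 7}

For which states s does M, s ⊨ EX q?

Sat(EX q) = {s : some successor in {0, 2, 5, 7}} = {0, 1, 3, 6, 7}

{0, 1, 3, 6, 7}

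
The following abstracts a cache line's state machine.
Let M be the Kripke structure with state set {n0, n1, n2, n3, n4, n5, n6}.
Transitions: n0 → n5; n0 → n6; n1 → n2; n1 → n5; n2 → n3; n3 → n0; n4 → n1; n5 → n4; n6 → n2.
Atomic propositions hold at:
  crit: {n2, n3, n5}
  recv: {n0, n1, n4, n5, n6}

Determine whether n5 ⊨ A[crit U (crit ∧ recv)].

Yes

Sat(crit ∧ recv) = {n5}
A[crit U (crit ∧ recv)]: least fixpoint, start Z0 = Sat((crit ∧ recv)) = {n5}, add states in Sat(crit) with every successor in Z. Already a fixed point.
Sat(A[crit U (crit ∧ recv)]) = {n5}
n5 ∈ Sat(A[crit U (crit ∧ recv)]) = {n5}, so the formula holds at n5.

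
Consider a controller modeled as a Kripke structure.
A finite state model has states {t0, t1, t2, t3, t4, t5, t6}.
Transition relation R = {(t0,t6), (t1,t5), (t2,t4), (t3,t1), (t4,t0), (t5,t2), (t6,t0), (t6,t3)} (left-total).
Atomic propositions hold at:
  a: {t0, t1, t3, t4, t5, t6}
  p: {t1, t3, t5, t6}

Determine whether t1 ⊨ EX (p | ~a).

Yes

Sat(~a) = {t2}
Sat(p | ~a) = {t1, t2, t3, t5, t6}
Sat(EX (p | ~a)) = {s : some successor in {t1, t2, t3, t5, t6}} = {t0, t1, t3, t5, t6}
t1 ∈ Sat(EX (p | ~a)) = {t0, t1, t3, t5, t6}, so the formula holds at t1.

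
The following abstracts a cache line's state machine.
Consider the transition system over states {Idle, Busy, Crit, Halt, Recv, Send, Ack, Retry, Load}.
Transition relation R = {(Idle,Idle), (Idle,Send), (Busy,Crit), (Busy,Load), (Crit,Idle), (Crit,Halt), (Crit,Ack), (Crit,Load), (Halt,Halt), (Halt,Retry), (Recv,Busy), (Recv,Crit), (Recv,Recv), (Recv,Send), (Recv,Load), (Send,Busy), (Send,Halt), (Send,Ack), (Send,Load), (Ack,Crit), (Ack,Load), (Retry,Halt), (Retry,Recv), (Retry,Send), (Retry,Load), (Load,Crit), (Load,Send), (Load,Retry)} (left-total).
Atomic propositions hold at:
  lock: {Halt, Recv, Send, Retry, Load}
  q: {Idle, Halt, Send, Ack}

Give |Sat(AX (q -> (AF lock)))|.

AF lock: least fixpoint, start Z0 = {Halt, Recv, Send, Retry, Load}, add states with every successor in Z. Already a fixed point.
Sat(AF lock) = {Halt, Recv, Send, Retry, Load}
Sat(q -> (AF lock)) = {Busy, Crit, Halt, Recv, Send, Retry, Load}
Sat(AX (q -> (AF lock))) = {s : every successor in {Busy, Crit, Halt, Recv, Send, Retry, Load}} = {Busy, Halt, Recv, Ack, Retry, Load}
|Sat(AX (q -> (AF lock)))| = |{Busy, Halt, Recv, Ack, Retry, Load}| = 6.

6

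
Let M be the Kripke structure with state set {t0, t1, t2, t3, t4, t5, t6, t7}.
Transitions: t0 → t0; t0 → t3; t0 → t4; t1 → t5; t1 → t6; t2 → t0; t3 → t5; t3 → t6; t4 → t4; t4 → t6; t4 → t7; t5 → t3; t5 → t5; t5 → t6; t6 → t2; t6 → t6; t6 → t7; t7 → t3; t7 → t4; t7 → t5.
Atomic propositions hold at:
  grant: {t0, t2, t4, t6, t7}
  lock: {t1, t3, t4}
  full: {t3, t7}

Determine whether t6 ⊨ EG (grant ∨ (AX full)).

Yes

Sat(AX full) = {s : every successor in {t3, t7}} = ∅
Sat(grant ∨ (AX full)) = {t0, t2, t4, t6, t7}
EG (grant ∨ (AX full)): greatest fixpoint, start Z0 = {t0, t2, t4, t6, t7}, keep only states in Sat with some successor in Z. Already a fixed point.
Sat(EG (grant ∨ (AX full))) = {t0, t2, t4, t6, t7}
t6 ∈ Sat(EG (grant ∨ (AX full))) = {t0, t2, t4, t6, t7}, so the formula holds at t6.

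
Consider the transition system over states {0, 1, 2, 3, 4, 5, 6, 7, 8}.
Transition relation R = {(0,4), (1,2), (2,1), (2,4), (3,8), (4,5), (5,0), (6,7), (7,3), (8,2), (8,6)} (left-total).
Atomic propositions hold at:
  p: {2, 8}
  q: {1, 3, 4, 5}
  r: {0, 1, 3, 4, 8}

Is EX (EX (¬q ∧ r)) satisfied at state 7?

Sat(¬q) = {0, 2, 6, 7, 8}
Sat(¬q ∧ r) = {0, 8}
Sat(EX (¬q ∧ r)) = {s : some successor in {0, 8}} = {3, 5}
Sat(EX (EX (¬q ∧ r))) = {s : some successor in {3, 5}} = {4, 7}
7 ∈ Sat(EX (EX (¬q ∧ r))) = {4, 7}, so the formula holds at 7.

Yes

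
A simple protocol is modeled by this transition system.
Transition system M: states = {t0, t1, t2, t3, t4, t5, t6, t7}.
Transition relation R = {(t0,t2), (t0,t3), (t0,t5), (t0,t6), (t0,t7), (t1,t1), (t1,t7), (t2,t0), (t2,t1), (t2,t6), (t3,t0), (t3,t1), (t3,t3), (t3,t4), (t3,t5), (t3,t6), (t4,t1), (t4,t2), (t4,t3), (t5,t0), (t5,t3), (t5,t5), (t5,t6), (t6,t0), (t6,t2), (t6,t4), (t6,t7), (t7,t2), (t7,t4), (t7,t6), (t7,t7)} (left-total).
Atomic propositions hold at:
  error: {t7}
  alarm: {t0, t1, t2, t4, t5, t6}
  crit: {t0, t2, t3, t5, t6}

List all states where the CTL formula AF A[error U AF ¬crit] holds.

Sat(¬crit) = {t1, t4, t7}
AF ¬crit: least fixpoint, start Z0 = {t1, t4, t7}, add states with every successor in Z. Already a fixed point.
Sat(AF ¬crit) = {t1, t4, t7}
A[error U AF ¬crit]: least fixpoint, start Z0 = Sat(AF ¬crit) = {t1, t4, t7}, add states in Sat(error) with every successor in Z. Already a fixed point.
Sat(A[error U AF ¬crit]) = {t1, t4, t7}
AF A[error U AF ¬crit]: least fixpoint, start Z0 = {t1, t4, t7}, add states with every successor in Z. Already a fixed point.
Sat(AF A[error U AF ¬crit]) = {t1, t4, t7}

{t1, t4, t7}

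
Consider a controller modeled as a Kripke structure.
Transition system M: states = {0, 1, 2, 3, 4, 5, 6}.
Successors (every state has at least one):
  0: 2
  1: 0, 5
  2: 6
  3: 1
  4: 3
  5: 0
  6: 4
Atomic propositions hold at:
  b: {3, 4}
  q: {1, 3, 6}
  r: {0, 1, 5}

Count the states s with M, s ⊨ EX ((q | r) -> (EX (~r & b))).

3

Sat(q | r) = {0, 1, 3, 5, 6}
Sat(~r) = {2, 3, 4, 6}
Sat(~r & b) = {3, 4}
Sat(EX (~r & b)) = {s : some successor in {3, 4}} = {4, 6}
Sat((q | r) -> (EX (~r & b))) = {2, 4, 6}
Sat(EX ((q | r) -> (EX (~r & b)))) = {s : some successor in {2, 4, 6}} = {0, 2, 6}
|Sat(EX ((q | r) -> (EX (~r & b))))| = |{0, 2, 6}| = 3.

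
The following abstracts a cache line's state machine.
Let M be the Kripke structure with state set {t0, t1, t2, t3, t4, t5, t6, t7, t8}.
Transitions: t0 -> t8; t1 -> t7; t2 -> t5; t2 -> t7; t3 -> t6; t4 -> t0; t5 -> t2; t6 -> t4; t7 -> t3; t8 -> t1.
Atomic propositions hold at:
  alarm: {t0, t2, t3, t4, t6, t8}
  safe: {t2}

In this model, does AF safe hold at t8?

AF safe: least fixpoint, start Z0 = {t2}, add states with every successor in Z. Z1 = {t2, t5}; fixed.
Sat(AF safe) = {t2, t5}
t8 ∉ Sat(AF safe) = {t2, t5}, so the formula does not hold at t8.

No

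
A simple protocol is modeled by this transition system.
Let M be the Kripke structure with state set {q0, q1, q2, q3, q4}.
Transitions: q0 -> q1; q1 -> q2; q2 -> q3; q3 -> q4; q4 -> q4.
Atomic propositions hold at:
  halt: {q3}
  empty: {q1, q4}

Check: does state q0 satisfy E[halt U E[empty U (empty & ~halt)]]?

No

Sat(~halt) = {q0, q1, q2, q4}
Sat(empty & ~halt) = {q1, q4}
E[empty U (empty & ~halt)]: least fixpoint, start Z0 = Sat((empty & ~halt)) = {q1, q4}, add states in Sat(empty) with some successor in Z. Already a fixed point.
Sat(E[empty U (empty & ~halt)]) = {q1, q4}
E[halt U E[empty U (empty & ~halt)]]: least fixpoint, start Z0 = Sat(E[empty U (empty & ~halt)]) = {q1, q4}, add states in Sat(halt) with some successor in Z. Z1 = {q1, q3, q4}; fixed.
Sat(E[halt U E[empty U (empty & ~halt)]]) = {q1, q3, q4}
q0 ∉ Sat(E[halt U E[empty U (empty & ~halt)]]) = {q1, q3, q4}, so the formula does not hold at q0.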